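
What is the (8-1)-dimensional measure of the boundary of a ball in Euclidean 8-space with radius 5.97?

S = n·V_n(r)/r = 8·V_8(5.97)/5.97 (volume-to-surface relation), giving 8.77604e+06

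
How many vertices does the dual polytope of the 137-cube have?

An n-cross-polytope has 2n vertices; here n = 137, giving 274.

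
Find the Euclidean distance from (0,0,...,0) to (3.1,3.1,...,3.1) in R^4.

||(3.1,3.1,...,3.1)|| = √(4)·3.1 = 6.2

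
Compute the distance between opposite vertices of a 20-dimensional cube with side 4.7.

||(4.7,4.7,...,4.7)|| = √(20)·4.7 ≈ 21.019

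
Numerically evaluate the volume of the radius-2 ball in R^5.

V = 256·π^2/15 ≈ 168.441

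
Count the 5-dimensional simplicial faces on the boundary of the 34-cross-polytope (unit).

f_5(34-orthoplex) = 2^6 · (34 choose 6) = 86073856.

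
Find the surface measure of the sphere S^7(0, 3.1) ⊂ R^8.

S_8(3.1) = 2·π^(8/2)·(3.1)^7 / Γ(8/2) ≈ 89332.6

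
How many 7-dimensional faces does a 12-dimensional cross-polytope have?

f_7(12-orthoplex) = 2^8 · (12 choose 8) = 126720.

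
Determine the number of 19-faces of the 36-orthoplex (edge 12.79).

Number of 19-faces = 2^(19+1) · C(36,19+1) = 1048576 · 7307872110 = 7662859305615360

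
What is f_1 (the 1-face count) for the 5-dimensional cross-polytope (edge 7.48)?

An n-cross-polytope has 2^(k+1)·C(n,k+1) k-faces. Here 2^2·C(5,2) = 4·10 = 40.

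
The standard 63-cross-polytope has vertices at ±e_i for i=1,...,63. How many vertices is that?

The vertices are ±e_1, ..., ±e_63, so there are 2·63 = 126.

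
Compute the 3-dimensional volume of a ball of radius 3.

Volume = π^{3/2}·(3)^3/Γ(5/2) = 36·π ≈ 113.097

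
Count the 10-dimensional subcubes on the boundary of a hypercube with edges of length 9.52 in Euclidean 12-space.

An n-cube has C(n,k)·2^(n-k) k-faces. Here C(12,10)·2^2 = 66·4 = 264.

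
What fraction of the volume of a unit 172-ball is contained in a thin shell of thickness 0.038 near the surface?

1 - (1-0.038)^172 ≈ 0.998723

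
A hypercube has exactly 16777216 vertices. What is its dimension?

2^n = 16777216 ⇒ n = log_2(16777216) = 24.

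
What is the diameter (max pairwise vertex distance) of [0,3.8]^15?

Diagonal = √15 · 3.8 ≈ 14.7173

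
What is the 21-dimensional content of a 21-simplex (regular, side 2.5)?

V_21 = √(22) · 2.5^21 / (21! · 2^(21/2)) ≈ 1.44143e-14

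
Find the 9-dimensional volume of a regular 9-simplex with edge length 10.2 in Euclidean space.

Volume = 10.2^9 · √(10/2^9) / 9! ≈ 460.26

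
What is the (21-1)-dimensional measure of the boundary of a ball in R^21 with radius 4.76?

S_21(4.76) = 2·π^(21/2)·(4.76)^20 / Γ(21/2) ≈ 1.04449e+13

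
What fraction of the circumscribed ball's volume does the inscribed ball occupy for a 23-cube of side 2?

V_in/V_out = n^(-n/2) = 23^(-23/2) ≈ 2.18842e-16.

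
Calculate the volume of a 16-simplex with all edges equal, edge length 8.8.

Volume = 8.8^16 · √(17/2^16) / 16! ≈ 0.995606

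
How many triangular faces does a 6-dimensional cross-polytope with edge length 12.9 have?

An n-cross-polytope has 2^(k+1)·C(n,k+1) k-faces. Here 2^3·C(6,3) = 8·20 = 160.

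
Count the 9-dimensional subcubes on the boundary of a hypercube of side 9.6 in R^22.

Choose 9 of 22 axes to span the face (C(22,9) = 497420 ways), then fix each of the remaining 13 coordinates at one of its two extreme values (2^13 = 8192 ways): 497420·8192 = 4074864640.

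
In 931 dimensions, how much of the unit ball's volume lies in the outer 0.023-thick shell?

1 - (1-0.023)^931 ≈ 1 - 3.907e-10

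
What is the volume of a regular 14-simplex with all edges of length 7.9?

Volume = 7.9^14 · √(15/2^14) / 14! ≈ 1.27999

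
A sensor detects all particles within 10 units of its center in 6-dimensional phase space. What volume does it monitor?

V = 500000·π^3/3 ≈ 5.16771e+06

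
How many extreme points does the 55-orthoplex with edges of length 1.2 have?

The vertices are ±e_1, ..., ±e_55, so there are 2·55 = 110.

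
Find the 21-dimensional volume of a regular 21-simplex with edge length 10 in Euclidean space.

Volume = 10^21 · √(22/2^21) / 21! ≈ 0.0633946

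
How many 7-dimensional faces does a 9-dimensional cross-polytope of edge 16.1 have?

Each 7-face is the convex hull of 8 vertices, one chosen as ±e_i from each of 8 distinct axes: 2^8·C(9,8) = 2304.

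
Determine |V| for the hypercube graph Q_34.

An n-cube has 2^n vertices; for n = 34 that is 2^34 = 17179869184.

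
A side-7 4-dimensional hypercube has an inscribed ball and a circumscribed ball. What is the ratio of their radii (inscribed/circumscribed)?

For an n-cube of any side s, the inradius is s/2 and the circumradius is s√n/2, so the ratio is 1/√4 ≈ 0.5.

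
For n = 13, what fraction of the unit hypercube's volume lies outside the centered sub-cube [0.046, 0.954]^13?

Shell fraction = 1 - (1-0.092)^13 ≈ 0.714822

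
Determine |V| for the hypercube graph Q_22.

The 22-cube has 2^22 = 4194304 vertices.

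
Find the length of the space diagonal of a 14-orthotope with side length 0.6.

The space diagonal of an n-cube of side s is s√n. Here 0.6·√14 ≈ 2.24499.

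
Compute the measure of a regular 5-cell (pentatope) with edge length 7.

V_4 = √(5) · 7^4 / (4! · 2^(4/2)) ≈ 55.925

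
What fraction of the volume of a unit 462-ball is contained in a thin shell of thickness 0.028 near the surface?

Shell fraction = 1 - (1-0.028)^462 ≈ 0.9999979964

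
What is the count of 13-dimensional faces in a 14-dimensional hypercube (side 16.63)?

f_13(14-cube) = (14 choose 13) · 2^1 = 28.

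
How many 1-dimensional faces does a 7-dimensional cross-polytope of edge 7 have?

Each 1-face is the convex hull of 2 vertices, one chosen as ±e_i from each of 2 distinct axes: 2^2·C(7,2) = 84.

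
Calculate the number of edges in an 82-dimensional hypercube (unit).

Each of the 2^82 = 4835703278458516698824704 vertices has degree 82; total edges = 82·2^82/2 = 198263834416799184651812864.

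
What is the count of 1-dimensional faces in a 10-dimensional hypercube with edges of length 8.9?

An n-cube has C(n,k)·2^(n-k) k-faces. Here C(10,1)·2^9 = 10·512 = 5120.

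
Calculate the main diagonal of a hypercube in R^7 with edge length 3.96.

||(3.96,3.96,...,3.96)|| = √(7)·3.96 ≈ 10.4772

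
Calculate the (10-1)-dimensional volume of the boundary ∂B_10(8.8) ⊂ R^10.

The surface area of an n-ball is 2π^(n/2) r^(n-1) / Γ(n/2). For n=10, r=8.8: 8.07072e+09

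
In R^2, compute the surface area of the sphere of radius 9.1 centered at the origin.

S_2(9.1) = 2·π^(2/2)·(9.1)^1 / Γ(2/2) = 2πr = 2π·9.1 ≈ 57.177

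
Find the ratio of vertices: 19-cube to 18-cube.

The 19-cube has 2^19 = 524288 vertices. The 18-cube has 2^18 = 262144 vertices. Ratio: 524288/262144 = 2.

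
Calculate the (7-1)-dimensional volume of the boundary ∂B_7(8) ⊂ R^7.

The surface area of an n-ball is 2π^(n/2) r^(n-1) / Γ(n/2). For n=7, r=8: 4194304·π^3/15 ≈ 8.66998e+06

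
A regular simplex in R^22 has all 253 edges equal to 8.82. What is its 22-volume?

Volume = 8.82^22 · √(23/2^22) / 22! ≈ 0.00131546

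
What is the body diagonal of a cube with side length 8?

||(8,8,...,8)|| = √(3)·8 ≈ 13.8564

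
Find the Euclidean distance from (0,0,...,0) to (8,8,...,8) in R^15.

||(8,8,...,8)|| = √(15)·8 ≈ 30.9839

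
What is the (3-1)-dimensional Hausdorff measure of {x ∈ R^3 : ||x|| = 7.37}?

S = n·V_n(r)/r = 3·V_3(7.37)/7.37 (volume-to-surface relation), giving 4πr² = 4π·(7.37)² ≈ 682.566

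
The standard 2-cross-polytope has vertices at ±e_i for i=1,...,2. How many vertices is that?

An n-cross-polytope has 2n vertices; here n = 2, giving 4.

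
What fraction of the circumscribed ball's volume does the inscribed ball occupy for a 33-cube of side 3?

The radii are 3/2 and 3√33/2, so the volume ratio is (1/√33)^33 = 33^{-33/2} ≈ 8.80076e-26.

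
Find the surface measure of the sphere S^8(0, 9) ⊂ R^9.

The surface area of an n-ball is 2π^(n/2) r^(n-1) / Γ(n/2). For n=9, r=9: 459165024·π^4/35 ≈ 1.27791e+09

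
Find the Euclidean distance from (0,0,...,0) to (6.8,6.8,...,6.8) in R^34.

Diagonal = √34 · 6.8 ≈ 39.6505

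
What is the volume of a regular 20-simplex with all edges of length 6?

Volume = 6^20 · √(21/2^20) / 20! ≈ 6.72528e-06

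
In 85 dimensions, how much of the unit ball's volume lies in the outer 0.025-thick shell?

1 - (1-0.025)^85 ≈ 0.88375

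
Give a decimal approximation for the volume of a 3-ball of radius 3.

The n-ball volume is π^(n/2)·r^n/Γ(n/2+1). With n=3, r=3: V = 36·π ≈ 113.097.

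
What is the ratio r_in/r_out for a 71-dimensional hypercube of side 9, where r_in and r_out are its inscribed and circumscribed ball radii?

For an n-cube of any side s, the inradius is s/2 and the circumradius is s√n/2, so the ratio is 1/√71 ≈ 0.118678.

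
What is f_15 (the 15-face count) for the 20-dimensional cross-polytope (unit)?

Each 15-face is the convex hull of 16 vertices, one chosen as ±e_i from each of 16 distinct axes: 2^16·C(20,16) = 317521920.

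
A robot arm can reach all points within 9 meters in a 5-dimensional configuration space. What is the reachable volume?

V = 157464·π^2/5 ≈ 310821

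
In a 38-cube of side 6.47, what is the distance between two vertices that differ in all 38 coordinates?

d = √(6.47² + 6.47² + ... + 6.47²) [38 terms] = √(38·6.47²) = 6.47√38 ≈ 39.8838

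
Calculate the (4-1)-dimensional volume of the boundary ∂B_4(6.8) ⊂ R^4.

|∂B_4(6.8)| ≈ 6206.64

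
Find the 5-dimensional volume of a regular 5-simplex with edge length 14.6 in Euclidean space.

V_5 = √(6) · 14.6^5 / (5! · 2^(5/2)) ≈ 2393.78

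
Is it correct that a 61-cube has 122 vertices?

False. The 61-cube has 2^61 = 2305843009213693952 vertices.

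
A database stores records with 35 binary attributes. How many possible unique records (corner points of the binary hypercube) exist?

Number of vertices = 2^35 = 34359738368.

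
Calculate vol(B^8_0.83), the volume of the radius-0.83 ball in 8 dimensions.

V_8(0.83) = π^(8/2) · (0.83)^8 / Γ(8/2 + 1) ≈ 0.914141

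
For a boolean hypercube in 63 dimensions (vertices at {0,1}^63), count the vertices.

Number of vertices = 2^63 = 9223372036854775808.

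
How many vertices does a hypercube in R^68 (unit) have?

An n-cube has 2^n vertices; for n = 68 that is 2^68 = 295147905179352825856.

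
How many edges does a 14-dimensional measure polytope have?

Number of 1-faces = C(14,1)·2^(14-1) = 14·8192 = 114688.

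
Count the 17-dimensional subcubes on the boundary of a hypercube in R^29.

Choose 17 of 29 axes to span the face (C(29,17) = 51895935 ways), then fix each of the remaining 12 coordinates at one of its two extreme values (2^12 = 4096 ways): 51895935·4096 = 212565749760.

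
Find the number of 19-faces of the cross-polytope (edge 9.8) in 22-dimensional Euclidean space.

f_19(22-orthoplex) = 2^20 · (22 choose 20) = 242221056.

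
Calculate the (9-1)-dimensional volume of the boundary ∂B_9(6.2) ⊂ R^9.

S_9(6.2) = 2·π^(9/2)·(6.2)^8 / Γ(9/2) ≈ 6.48177e+07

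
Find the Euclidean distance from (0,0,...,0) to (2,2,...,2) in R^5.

The space diagonal of an n-cube of side s is s√n. Here 2·√5 ≈ 4.47214.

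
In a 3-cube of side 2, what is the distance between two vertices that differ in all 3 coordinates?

d = √(2² + 2² + ... + 2²) [3 terms] = √(3·2²) = 2√3 ≈ 3.4641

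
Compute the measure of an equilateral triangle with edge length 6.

Area = (√3/4) · 6² = 15.5885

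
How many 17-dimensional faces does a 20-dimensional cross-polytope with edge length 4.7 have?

Each 17-face is the convex hull of 18 vertices, one chosen as ±e_i from each of 18 distinct axes: 2^18·C(20,18) = 49807360.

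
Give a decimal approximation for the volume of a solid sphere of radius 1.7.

Volume = π^{3/2}·(1.7)^3/Γ(5/2) ≈ 20.5795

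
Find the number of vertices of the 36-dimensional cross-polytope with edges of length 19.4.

The 36-dimensional cross-polytope has 2n = 2·36 = 72 vertices.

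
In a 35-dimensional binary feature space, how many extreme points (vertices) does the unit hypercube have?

Each vertex is a binary string of length 35, so there are 2^35 = 34359738368.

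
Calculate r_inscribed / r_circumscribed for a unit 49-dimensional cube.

Ratio = (s/2)/(s√49/2) = 49^(-1/2) ≈ 0.142857.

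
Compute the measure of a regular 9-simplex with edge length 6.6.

For a regular n-simplex with edge a, V = (a^n / n!)·√((n+1)/2^n). With a=6.6, n=9: V ≈ 9.15161.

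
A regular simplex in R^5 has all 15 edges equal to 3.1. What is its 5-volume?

V_5 = √(6) · 3.1^5 / (5! · 2^(5/2)) ≈ 1.03307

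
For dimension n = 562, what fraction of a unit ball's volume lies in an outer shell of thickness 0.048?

1 - (1-0.048)^562 ≈ 1 - 9.862e-13 ≈ (100 - 9.86e-11)%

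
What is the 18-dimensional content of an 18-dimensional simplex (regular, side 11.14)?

Volume = 11.14^18 · √(19/2^18) / 18! ≈ 9.28323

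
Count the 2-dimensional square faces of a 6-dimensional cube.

Number of 2-faces = C(6,2) · 2^(6-2) = 15 · 16 = 240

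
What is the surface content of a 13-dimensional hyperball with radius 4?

S_13(4) = 2·π^(13/2)·(4)^12 / Γ(13/2) = 2147483648·π^6/10395 ≈ 1.98612e+08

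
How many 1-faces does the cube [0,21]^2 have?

The 2-cube has n·2^(n-1) = 2·2^1 = 2·2 = 4 edges.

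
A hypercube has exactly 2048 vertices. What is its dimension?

2^n = 2048 ⇒ n = log_2(2048) = 11.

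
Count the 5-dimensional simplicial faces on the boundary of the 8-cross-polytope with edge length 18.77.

f_5(8-orthoplex) = 2^6 · (8 choose 6) = 1792.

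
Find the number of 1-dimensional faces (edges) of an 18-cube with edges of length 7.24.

Each of the 2^18 = 262144 vertices has degree 18; total edges = 18·2^18/2 = 2359296.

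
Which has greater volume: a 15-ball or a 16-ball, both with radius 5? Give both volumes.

V_15(5) ≈ 1.16407e+10. V_16(5) ≈ 3.59086e+10. The 16-ball is larger.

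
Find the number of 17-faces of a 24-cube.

Number of 17-faces = C(24,17) · 2^(24-17) = 346104 · 128 = 44301312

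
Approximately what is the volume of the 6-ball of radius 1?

Volume = π^{6/2}·(1)^6/Γ(4) = π^3/6 ≈ 5.16771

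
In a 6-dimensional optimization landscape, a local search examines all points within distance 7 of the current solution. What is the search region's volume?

V_6(7) = π^(6/2) · (7)^6 / Γ(6/2 + 1) = 117649·π^3/6 ≈ 607976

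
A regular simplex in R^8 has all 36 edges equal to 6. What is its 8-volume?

V = (6^8 / 8!) · √((8+1) / 2^8) ≈ 7.81071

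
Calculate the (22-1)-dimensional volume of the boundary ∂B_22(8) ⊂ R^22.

The surface area of an n-ball is 2π^(n/2) r^(n-1) / Γ(n/2). For n=22, r=8: 72057594037927936·π^11/14175 ≈ 1.49556e+18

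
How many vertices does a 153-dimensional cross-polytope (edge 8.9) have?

The 153-dimensional cross-polytope has 2n = 2·153 = 306 vertices.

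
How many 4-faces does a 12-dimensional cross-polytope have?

Each 4-face is the convex hull of 5 vertices, one chosen as ±e_i from each of 5 distinct axes: 2^5·C(12,5) = 25344.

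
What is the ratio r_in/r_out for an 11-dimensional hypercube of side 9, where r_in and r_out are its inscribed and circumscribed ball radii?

r_in = 9/2 (half the side); r_out = 9√11/2 (half the diagonal). Ratio = 1/√11 ≈ 0.301511.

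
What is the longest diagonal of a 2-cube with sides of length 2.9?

||(2.9,2.9,...,2.9)|| = √(2)·2.9 ≈ 4.10122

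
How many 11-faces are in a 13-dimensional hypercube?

Choose 11 of 13 axes to span the face (C(13,11) = 78 ways), then fix each of the remaining 2 coordinates at one of its two extreme values (2^2 = 4 ways): 78·4 = 312.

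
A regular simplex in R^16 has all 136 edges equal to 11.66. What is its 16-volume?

Volume = 11.66^16 · √(17/2^16) / 16! ≈ 89.8549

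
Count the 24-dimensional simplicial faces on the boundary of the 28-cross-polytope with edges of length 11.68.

Each 24-face is the convex hull of 25 vertices, one chosen as ±e_i from each of 25 distinct axes: 2^25·C(28,25) = 109924319232.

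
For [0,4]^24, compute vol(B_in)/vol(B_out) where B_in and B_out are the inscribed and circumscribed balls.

Volume scales as r^n, and r_in/r_out = 1/√24, giving (1/√24)^24 ≈ 2.7382e-17.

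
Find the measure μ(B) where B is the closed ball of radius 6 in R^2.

V_2(6) = π^(2/2) · (6)^2 / Γ(2/2 + 1) = 36·π ≈ 113.097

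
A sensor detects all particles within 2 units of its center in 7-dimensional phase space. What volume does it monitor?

The n-ball volume is π^(n/2)·r^n/Γ(n/2+1). With n=7, r=2: V = 2048·π^3/105 ≈ 604.77.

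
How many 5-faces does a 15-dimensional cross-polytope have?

An n-cross-polytope has 2^(k+1)·C(n,k+1) k-faces. Here 2^6·C(15,6) = 64·5005 = 320320.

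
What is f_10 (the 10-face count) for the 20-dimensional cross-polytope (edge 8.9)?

Number of 10-faces = 2^(10+1) · C(20,10+1) = 2048 · 167960 = 343982080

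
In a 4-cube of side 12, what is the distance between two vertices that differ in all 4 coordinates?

Diagonal = √4 · 12 = 24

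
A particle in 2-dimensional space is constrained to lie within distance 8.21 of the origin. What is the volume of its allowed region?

Volume = π^{2/2}·(8.21)^2/Γ(2) ≈ 211.756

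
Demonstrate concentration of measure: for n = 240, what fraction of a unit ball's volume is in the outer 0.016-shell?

1 - (1-0.016)^240 ≈ 0.979164 ≈ 97.92%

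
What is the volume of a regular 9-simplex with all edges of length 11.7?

V_9 = √(10) · 11.7^9 / (9! · 2^(9/2)) ≈ 1582.25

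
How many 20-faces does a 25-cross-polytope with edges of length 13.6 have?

f_20(25-orthoplex) = 2^21 · (25 choose 21) = 26528972800.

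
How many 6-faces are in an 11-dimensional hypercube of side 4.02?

Choose 6 of 11 axes to span the face (C(11,6) = 462 ways), then fix each of the remaining 5 coordinates at one of its two extreme values (2^5 = 32 ways): 462·32 = 14784.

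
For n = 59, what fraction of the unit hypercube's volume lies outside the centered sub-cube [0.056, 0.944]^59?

The inner cube has side 1-2·0.056 = 0.888 and volume (0.888)^59 ≈ 0.0009044, so the shell holds 0.999096 of the volume.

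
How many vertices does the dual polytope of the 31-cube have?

The 31-dimensional cross-polytope has 2n = 2·31 = 62 vertices.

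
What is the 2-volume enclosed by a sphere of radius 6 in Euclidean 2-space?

Volume = π^{2/2}·(6)^2/Γ(2) = 36·π ≈ 113.097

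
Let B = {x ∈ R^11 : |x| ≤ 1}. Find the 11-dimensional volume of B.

V = 64·π^5/10395 ≈ 1.8841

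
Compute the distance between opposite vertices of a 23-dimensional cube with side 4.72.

||(4.72,4.72,...,4.72)|| = √(23)·4.72 ≈ 22.6363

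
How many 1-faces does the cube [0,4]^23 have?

Number of 1-faces = C(23,1)·2^(23-1) = 23·4194304 = 96468992.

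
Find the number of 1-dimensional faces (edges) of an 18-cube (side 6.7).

The 18-cube has n·2^(n-1) = 18·2^17 = 18·131072 = 2359296 edges.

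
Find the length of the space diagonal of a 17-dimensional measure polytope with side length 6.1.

Diagonal = √17 · 6.1 ≈ 25.1509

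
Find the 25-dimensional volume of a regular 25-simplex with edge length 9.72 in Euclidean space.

For a regular n-simplex with edge a, V = (a^n / n!)·√((n+1)/2^n). With a=9.72, n=25: V ≈ 0.000279012.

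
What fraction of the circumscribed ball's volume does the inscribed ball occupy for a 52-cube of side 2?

The radii are 2/2 and 2√52/2, so the volume ratio is (1/√52)^52 = 52^{-52/2} ≈ 2.42054e-45.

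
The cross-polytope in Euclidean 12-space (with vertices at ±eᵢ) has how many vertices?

Number of vertices = 2n = 24.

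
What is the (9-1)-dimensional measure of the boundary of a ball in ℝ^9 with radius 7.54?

S = n·V_n(r)/r = 9·V_9(7.54)/7.54 (volume-to-surface relation), giving 3.10121e+08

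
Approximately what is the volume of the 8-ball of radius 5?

V = 390625·π^4/24 ≈ 1.58543e+06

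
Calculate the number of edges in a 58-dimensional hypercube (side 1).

The 58-cube has n·2^(n-1) = 58·2^57 = 58·144115188075855872 = 8358680908399640576 edges.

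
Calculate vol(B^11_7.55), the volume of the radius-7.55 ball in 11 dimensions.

V_11(7.55) = π^(11/2) · (7.55)^11 / Γ(11/2 + 1) ≈ 8.56094e+09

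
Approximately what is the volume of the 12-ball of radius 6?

Volume = π^{12/2}·(6)^12/Γ(7) = 15116544·π^6/5 ≈ 2.90658e+09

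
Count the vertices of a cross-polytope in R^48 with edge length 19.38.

An n-cross-polytope has 2n vertices; here n = 48, giving 96.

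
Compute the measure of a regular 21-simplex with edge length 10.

Volume = 10^21 · √(22/2^21) / 21! ≈ 0.0633946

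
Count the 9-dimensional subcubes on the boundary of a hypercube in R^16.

Choose 9 of 16 axes to span the face (C(16,9) = 11440 ways), then fix each of the remaining 7 coordinates at one of its two extreme values (2^7 = 128 ways): 11440·128 = 1464320.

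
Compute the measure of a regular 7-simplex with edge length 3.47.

Volume = 3.47^7 · √(8/2^7) / 7! ≈ 0.30048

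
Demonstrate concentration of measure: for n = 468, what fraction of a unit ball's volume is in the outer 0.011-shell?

1 - (1-0.011)^468 ≈ 0.994352 ≈ 99.44%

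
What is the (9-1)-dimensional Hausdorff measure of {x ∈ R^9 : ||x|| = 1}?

|∂B_9(1)| = 32·π^4/105 ≈ 29.6866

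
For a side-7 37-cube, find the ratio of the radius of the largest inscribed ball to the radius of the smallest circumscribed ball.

r_in / r_out = (7/2) / (7√37/2) = 1/√37 ≈ 0.164399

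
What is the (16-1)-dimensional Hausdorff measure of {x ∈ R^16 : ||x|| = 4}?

The surface area of an n-ball is 2π^(n/2) r^(n-1) / Γ(n/2). For n=16, r=4: 134217728·π^8/315 ≈ 4.04295e+09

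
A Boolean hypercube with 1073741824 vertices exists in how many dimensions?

2^n = 1073741824 ⇒ n = log_2(1073741824) = 30.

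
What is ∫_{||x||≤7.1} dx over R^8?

Volume = π^{8/2}·(7.1)^8/Γ(5) ≈ 2.62093e+07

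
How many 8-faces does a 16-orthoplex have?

Number of 8-faces = 2^(8+1) · C(16,8+1) = 512 · 11440 = 5857280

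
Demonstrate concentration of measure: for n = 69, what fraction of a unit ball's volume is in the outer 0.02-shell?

1 - (1-0.02)^69 ≈ 0.751916 ≈ 75.19%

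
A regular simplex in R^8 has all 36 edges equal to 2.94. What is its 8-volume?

V_8 = √(9) · 2.94^8 / (8! · 2^(8/2)) ≈ 0.0259573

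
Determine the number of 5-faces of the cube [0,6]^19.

An n-cube has C(n,k)·2^(n-k) k-faces. Here C(19,5)·2^14 = 11628·16384 = 190513152.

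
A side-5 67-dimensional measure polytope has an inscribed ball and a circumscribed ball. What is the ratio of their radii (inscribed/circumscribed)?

For an n-cube of any side s, the inradius is s/2 and the circumradius is s√n/2, so the ratio is 1/√67 ≈ 0.122169.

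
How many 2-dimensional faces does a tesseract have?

Number of 2-faces = C(4,2) · 2^(4-2) = 6 · 4 = 24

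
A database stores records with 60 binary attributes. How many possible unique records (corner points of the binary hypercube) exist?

Number of vertices = 2^60 = 1152921504606846976.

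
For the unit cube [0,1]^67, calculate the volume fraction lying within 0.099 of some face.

1 - (1 - 2·0.099)^67 = 1 - 0.802^67 ≈ 0.9999996201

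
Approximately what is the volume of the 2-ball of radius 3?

The n-ball volume is π^(n/2)·r^n/Γ(n/2+1). With n=2, r=3: V = 9·π ≈ 28.2743.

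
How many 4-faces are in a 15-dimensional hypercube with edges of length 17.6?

f_4(15-cube) = (15 choose 4) · 2^11 = 2795520.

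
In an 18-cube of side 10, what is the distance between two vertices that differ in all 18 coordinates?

||(10,10,...,10)|| = √(18)·10 ≈ 42.4264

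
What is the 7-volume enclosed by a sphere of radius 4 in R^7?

The n-ball volume is π^(n/2)·r^n/Γ(n/2+1). With n=7, r=4: V = 262144·π^3/105 ≈ 77410.6.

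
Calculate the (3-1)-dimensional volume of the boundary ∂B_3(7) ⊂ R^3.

|∂B_3(7)| = 4πr² = 4π·(7)² ≈ 615.752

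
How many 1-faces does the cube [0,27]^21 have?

Each of the 2^21 = 2097152 vertices has degree 21; total edges = 21·2^21/2 = 22020096.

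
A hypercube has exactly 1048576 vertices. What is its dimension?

n = log_2(1048576) = 20.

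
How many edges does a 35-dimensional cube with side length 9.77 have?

Number of 1-faces = C(35,1)·2^(35-1) = 35·17179869184 = 601295421440.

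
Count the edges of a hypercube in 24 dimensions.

An n-cube has n·2^(n-1) edges. With n = 24: 24·8388608 = 201326592.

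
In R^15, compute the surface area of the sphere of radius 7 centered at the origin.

S = n·V_n(r)/r = 15·V_15(7)/7 (volume-to-surface relation), giving 24803586664192·π^7/19305 ≈ 3.88055e+12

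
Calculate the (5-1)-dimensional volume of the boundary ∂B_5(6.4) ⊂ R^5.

|∂B_5(6.4)| ≈ 44155.9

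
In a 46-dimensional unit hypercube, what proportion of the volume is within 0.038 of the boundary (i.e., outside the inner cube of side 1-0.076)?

The inner cube has side 1-2·0.038 = 0.924 and volume (0.924)^46 ≈ 0.02636, so the shell holds 0.973642 of the volume.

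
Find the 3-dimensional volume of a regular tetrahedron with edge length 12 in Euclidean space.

Volume = (√2/12) · 12³ = 203.647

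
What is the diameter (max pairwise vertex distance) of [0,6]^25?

The space diagonal of an n-cube of side s is s√n. Here 6·√25 = 30.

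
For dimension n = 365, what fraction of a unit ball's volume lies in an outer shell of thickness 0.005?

1 - (1-0.005)^365 ≈ 0.839519 ≈ 83.95%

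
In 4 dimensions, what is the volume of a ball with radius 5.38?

The n-ball volume is π^(n/2)·r^n/Γ(n/2+1). With n=4, r=5.38: V ≈ 4134.27.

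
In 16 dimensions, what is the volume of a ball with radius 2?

Volume = π^{16/2}·(2)^16/Γ(9) = 512·π^8/315 ≈ 15422.6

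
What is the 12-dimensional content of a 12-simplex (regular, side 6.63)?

For a regular n-simplex with edge a, V = (a^n / n!)·√((n+1)/2^n). With a=6.63, n=12: V ≈ 0.848432.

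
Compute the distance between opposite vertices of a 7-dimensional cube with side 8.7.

d = √(8.7² + 8.7² + ... + 8.7²) [7 terms] = √(7·8.7²) = 8.7√7 ≈ 23.018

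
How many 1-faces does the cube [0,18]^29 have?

Each of the 2^29 = 536870912 vertices has degree 29; total edges = 29·2^29/2 = 7784628224.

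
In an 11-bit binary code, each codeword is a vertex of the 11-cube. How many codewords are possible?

The 11-cube has 2^11 = 2048 vertices.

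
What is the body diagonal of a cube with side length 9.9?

Diagonal = √3 · 9.9 ≈ 17.1473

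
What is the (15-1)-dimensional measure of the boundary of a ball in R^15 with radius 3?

S_15(3) = 2·π^(15/2)·(3)^14 / Γ(15/2) = 45349632·π^7/5005 ≈ 2.73665e+07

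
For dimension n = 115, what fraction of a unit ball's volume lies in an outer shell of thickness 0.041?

1 - (1-0.041)^115 ≈ 0.991888 ≈ 99.19%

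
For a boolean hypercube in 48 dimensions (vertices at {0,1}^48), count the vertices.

Number of vertices = 2^48 = 281474976710656.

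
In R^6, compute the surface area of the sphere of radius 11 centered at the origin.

The surface area of an n-ball is 2π^(n/2) r^(n-1) / Γ(n/2). For n=6, r=11: 161051·π^3 ≈ 4.99359e+06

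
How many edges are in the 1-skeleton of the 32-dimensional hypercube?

An n-cube has n·2^(n-1) edges. With n = 32: 32·2147483648 = 68719476736.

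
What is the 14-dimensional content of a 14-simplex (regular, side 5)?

For a regular n-simplex with edge a, V = (a^n / n!)·√((n+1)/2^n). With a=5, n=14: V ≈ 0.0021184.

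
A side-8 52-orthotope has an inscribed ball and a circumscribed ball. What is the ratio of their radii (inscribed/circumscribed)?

r_in / r_out = (8/2) / (8√52/2) = 1/√52 ≈ 0.138675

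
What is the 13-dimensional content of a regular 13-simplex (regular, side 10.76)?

V = (10.76^13 / 13!) · √((13+1) / 2^13) ≈ 172.047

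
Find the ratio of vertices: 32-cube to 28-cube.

The 32-cube has 2^32 = 4294967296 vertices. The 28-cube has 2^28 = 268435456 vertices. Ratio: 4294967296/268435456 = 16.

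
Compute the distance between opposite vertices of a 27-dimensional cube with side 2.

||(2,2,...,2)|| = √(27)·2 ≈ 10.3923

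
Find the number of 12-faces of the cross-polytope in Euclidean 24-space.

f_12(24-orthoplex) = 2^13 · (24 choose 13) = 20448411648.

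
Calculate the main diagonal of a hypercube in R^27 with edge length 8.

d = √(8² + 8² + ... + 8²) [27 terms] = √(27·8²) = 8√27 ≈ 41.5692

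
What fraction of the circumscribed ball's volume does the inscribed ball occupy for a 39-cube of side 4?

The radii are 4/2 and 4√39/2, so the volume ratio is (1/√39)^39 = 39^{-39/2} ≈ 9.42411e-32.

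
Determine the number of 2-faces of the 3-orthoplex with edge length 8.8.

Each 2-face is the convex hull of 3 vertices, one chosen as ±e_i from each of 3 distinct axes: 2^3·C(3,3) = 8.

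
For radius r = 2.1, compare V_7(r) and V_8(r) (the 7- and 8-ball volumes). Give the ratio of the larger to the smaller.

V_7(2.1) ≈ 850.972, V_8(2.1) ≈ 1535.12. The 8-ball is larger by a factor of 1.804.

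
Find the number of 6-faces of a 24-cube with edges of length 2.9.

Number of 6-faces = C(24,6) · 2^(24-6) = 134596 · 262144 = 35283533824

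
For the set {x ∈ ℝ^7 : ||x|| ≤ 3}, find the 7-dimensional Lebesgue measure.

The n-ball volume is π^(n/2)·r^n/Γ(n/2+1). With n=7, r=3: V = 11664·π^3/35 ≈ 10333.1.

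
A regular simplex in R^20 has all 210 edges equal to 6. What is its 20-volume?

V = (6^20 / 20!) · √((20+1) / 2^20) ≈ 6.72528e-06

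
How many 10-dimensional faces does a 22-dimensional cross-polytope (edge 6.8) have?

An n-cross-polytope has 2^(k+1)·C(n,k+1) k-faces. Here 2^11·C(22,11) = 2048·705432 = 1444724736.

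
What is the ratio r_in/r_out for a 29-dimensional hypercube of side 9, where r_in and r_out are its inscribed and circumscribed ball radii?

For an n-cube of any side s, the inradius is s/2 and the circumradius is s√n/2, so the ratio is 1/√29 ≈ 0.185695.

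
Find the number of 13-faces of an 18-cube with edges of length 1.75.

f_13(18-cube) = (18 choose 13) · 2^5 = 274176.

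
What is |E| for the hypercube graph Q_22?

Number of 1-faces = C(22,1)·2^(22-1) = 22·2097152 = 46137344.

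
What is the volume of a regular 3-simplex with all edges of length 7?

Volume = (√2/12) · 7³ = 40.4229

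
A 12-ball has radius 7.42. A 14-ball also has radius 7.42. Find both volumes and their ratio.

V_12(7.42) ≈ 3.71889e+10. V_14(7.42) ≈ 9.18911e+11. Ratio V_12/V_14 ≈ 0.04047.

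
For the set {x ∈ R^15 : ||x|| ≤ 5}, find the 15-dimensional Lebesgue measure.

V_15(5) = π^(15/2) · (5)^15 / Γ(15/2 + 1) = 312500000000·π^7/81081 ≈ 1.16407e+10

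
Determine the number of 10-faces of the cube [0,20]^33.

Number of 10-faces = C(33,10) · 2^(33-10) = 92561040 · 8388608 = 776458280632320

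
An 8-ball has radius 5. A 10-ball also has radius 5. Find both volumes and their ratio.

V_8(5) ≈ 1.58543e+06. V_10(5) ≈ 2.49039e+07. Ratio V_8/V_10 ≈ 0.06366.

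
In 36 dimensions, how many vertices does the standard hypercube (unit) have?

Number of vertices = 2^36 = 68719476736.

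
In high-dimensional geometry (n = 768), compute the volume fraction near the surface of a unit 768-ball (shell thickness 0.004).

1 - (1-0.004)^768 ≈ 0.953956 ≈ 95.40%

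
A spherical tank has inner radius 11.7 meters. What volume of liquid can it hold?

V_3(11.7) = π^(3/2) · (11.7)^3 / Γ(3/2 + 1) ≈ 6708.82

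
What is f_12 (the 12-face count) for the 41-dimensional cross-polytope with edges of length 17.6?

Number of 12-faces = 2^(12+1) · C(41,12+1) = 8192 · 17620076360 = 144343665541120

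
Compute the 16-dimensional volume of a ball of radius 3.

V = 4782969·π^8/4480 ≈ 1.01302e+07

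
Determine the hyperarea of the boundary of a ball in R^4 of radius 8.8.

S = n·V_n(r)/r = 4·V_4(8.8)/8.8 (volume-to-surface relation), giving 13451.7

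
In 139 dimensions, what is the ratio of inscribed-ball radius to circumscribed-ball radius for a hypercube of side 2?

r_in = 2/2 (half the side); r_out = 2√139/2 (half the diagonal). Ratio = 1/√139 ≈ 0.0848189.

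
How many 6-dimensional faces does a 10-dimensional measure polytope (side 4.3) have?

Number of 6-faces = C(10,6) · 2^(10-6) = 210 · 16 = 3360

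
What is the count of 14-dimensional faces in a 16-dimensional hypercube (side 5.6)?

f_14(16-cube) = (16 choose 14) · 2^2 = 480.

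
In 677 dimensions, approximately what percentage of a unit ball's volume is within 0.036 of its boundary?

1 - (1-0.036)^677 ≈ 1 - 1.66e-11 ≈ (100 - 1.66e-09)%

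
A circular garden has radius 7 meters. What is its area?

Volume = π^{2/2}·(7)^2/Γ(2) = 49·π ≈ 153.938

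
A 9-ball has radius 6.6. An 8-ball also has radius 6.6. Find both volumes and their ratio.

V_9(6.6) ≈ 7.83814e+07. V_8(6.6) ≈ 1.4613e+07. Ratio V_9/V_8 ≈ 5.364.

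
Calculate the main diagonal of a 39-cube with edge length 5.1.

The space diagonal of an n-cube of side s is s√n. Here 5.1·√39 ≈ 31.8495.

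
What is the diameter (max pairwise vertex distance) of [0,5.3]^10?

d = √(5.3² + 5.3² + ... + 5.3²) [10 terms] = √(10·5.3²) = 5.3√10 ≈ 16.7601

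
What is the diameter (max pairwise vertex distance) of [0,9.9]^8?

||(9.9,9.9,...,9.9)|| = √(8)·9.9 ≈ 28.0014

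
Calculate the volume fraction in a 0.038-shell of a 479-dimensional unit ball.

Shell fraction = 1 - (1-0.038)^479 ≈ 0.9999999913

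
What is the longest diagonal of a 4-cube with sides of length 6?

||(6,6,...,6)|| = √(4)·6 = 12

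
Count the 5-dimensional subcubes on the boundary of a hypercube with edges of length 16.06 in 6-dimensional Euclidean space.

f_5(6-cube) = (6 choose 5) · 2^1 = 12.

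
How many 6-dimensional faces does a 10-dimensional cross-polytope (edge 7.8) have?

An n-cross-polytope has 2^(k+1)·C(n,k+1) k-faces. Here 2^7·C(10,7) = 128·120 = 15360.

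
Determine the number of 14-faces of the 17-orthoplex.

Number of 14-faces = 2^(14+1) · C(17,14+1) = 32768 · 136 = 4456448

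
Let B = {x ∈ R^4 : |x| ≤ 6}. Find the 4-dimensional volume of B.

The n-ball volume is π^(n/2)·r^n/Γ(n/2+1). With n=4, r=6: V = 648·π^2 ≈ 6395.5.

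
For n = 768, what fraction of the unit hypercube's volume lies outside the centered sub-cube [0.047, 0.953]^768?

The inner cube has side 1-2·0.047 = 0.906 and volume (0.906)^768 ≈ 1.187e-33, so the shell holds 1 - 1.187e-33 of the volume.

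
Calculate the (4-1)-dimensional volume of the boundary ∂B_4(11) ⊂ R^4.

The surface area of an n-ball is 2π^(n/2) r^(n-1) / Γ(n/2). For n=4, r=11: 2662·π^2 ≈ 26272.9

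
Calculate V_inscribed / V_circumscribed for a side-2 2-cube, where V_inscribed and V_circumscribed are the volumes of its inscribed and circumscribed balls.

V_in / V_out = (r_in/r_out)^2 = (1/√2)^2 = 2^(-2/2) ≈ 0.5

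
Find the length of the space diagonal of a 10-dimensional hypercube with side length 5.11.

d = √(5.11² + 5.11² + ... + 5.11²) [10 terms] = √(10·5.11²) = 5.11√10 ≈ 16.1592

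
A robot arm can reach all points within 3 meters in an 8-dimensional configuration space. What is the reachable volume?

Volume = π^{8/2}·(3)^8/Γ(5) = 2187·π^4/8 ≈ 26629.2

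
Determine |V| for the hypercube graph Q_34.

Each vertex is a binary string of length 34, so there are 2^34 = 17179869184.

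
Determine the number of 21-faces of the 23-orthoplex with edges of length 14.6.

An n-cross-polytope has 2^(k+1)·C(n,k+1) k-faces. Here 2^22·C(23,22) = 4194304·23 = 96468992.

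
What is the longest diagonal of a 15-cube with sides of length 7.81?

Diagonal = √15 · 7.81 ≈ 30.248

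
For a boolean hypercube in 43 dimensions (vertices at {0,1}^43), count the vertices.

The 43-cube has 2^43 = 8796093022208 vertices.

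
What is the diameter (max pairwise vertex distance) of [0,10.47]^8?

The space diagonal of an n-cube of side s is s√n. Here 10.47·√8 ≈ 29.6136.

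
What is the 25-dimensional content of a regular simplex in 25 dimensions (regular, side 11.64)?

V = (11.64^25 / 25!) · √((25+1) / 2^25) ≈ 0.0252808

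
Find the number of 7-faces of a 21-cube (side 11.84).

Choose 7 of 21 axes to span the face (C(21,7) = 116280 ways), then fix each of the remaining 14 coordinates at one of its two extreme values (2^14 = 16384 ways): 116280·16384 = 1905131520.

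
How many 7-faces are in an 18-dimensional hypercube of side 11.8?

f_7(18-cube) = (18 choose 7) · 2^11 = 65175552.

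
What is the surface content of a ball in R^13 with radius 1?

The surface area of an n-ball is 2π^(n/2) r^(n-1) / Γ(n/2). For n=13, r=1: 128·π^6/10395 ≈ 11.8382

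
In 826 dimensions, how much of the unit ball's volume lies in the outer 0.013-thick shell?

V(inner)/V(outer) = ((1-0.013)/1)^826 ≈ 2.023e-05, so the shell fraction is 0.99998.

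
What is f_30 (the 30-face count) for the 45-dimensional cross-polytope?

f_30(45-orthoplex) = 2^31 · (45 choose 31) = 358353463146530734080.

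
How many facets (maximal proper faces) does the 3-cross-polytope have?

An n-cross-polytope has 2^(k+1)·C(n,k+1) k-faces. Here 2^3·C(3,3) = 8·1 = 8.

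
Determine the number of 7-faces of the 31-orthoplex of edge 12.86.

Each 7-face is the convex hull of 8 vertices, one chosen as ±e_i from each of 8 distinct axes: 2^8·C(31,8) = 2019513600.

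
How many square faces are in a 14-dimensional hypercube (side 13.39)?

Choose 2 of 14 axes to span the face (C(14,2) = 91 ways), then fix each of the remaining 12 coordinates at one of its two extreme values (2^12 = 4096 ways): 91·4096 = 372736.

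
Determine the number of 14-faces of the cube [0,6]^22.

Number of 14-faces = C(22,14) · 2^(22-14) = 319770 · 256 = 81861120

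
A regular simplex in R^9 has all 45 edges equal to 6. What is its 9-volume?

V = (6^9 / 9!) · √((9+1) / 2^9) ≈ 3.88118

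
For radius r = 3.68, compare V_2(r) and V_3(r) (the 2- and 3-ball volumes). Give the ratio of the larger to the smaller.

V_2(3.68) ≈ 42.5447, V_3(3.68) ≈ 208.753. The 3-ball is larger by a factor of 4.907.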